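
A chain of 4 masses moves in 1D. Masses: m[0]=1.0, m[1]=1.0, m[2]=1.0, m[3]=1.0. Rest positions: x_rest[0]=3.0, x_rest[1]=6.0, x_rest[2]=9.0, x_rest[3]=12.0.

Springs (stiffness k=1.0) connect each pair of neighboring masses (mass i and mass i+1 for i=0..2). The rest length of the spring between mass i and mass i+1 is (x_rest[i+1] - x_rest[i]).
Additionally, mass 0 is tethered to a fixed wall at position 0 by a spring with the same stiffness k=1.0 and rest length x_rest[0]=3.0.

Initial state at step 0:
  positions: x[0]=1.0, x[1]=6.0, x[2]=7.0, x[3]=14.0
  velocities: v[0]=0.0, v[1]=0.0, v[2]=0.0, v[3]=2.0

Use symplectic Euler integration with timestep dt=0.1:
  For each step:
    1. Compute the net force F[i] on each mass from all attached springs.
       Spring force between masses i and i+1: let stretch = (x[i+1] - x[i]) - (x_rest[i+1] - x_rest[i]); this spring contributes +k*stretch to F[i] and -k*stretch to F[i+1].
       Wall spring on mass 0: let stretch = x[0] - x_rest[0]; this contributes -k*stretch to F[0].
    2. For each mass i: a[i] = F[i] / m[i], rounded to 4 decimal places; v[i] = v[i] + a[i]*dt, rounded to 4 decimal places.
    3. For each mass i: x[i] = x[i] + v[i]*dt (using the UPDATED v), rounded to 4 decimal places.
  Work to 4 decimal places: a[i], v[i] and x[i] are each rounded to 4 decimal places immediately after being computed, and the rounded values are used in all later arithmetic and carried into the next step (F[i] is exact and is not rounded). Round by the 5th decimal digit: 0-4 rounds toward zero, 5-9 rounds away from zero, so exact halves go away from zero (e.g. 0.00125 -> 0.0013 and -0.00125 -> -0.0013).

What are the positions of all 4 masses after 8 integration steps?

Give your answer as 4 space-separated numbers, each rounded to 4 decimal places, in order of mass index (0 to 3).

Step 0: x=[1.0000 6.0000 7.0000 14.0000] v=[0.0000 0.0000 0.0000 2.0000]
Step 1: x=[1.0400 5.9600 7.0600 14.1600] v=[0.4000 -0.4000 0.6000 1.6000]
Step 2: x=[1.1188 5.8818 7.1800 14.2790] v=[0.7880 -0.7820 1.2000 1.1900]
Step 3: x=[1.2340 5.7690 7.3580 14.3570] v=[1.1524 -1.1285 1.7801 0.7801]
Step 4: x=[1.3823 5.6267 7.5901 14.3950] v=[1.4825 -1.4231 2.3211 0.3802]
Step 5: x=[1.5592 5.4616 7.8706 14.3950] v=[1.7687 -1.6512 2.8053 -0.0003]
Step 6: x=[1.7595 5.2816 8.1923 14.3597] v=[2.0030 -1.8005 3.2168 -0.3527]
Step 7: x=[1.9774 5.0954 8.5466 14.2928] v=[2.1793 -1.8616 3.5425 -0.6694]
Step 8: x=[2.2067 4.9126 8.9238 14.1984] v=[2.2934 -1.8283 3.7720 -0.9440]

Answer: 2.2067 4.9126 8.9238 14.1984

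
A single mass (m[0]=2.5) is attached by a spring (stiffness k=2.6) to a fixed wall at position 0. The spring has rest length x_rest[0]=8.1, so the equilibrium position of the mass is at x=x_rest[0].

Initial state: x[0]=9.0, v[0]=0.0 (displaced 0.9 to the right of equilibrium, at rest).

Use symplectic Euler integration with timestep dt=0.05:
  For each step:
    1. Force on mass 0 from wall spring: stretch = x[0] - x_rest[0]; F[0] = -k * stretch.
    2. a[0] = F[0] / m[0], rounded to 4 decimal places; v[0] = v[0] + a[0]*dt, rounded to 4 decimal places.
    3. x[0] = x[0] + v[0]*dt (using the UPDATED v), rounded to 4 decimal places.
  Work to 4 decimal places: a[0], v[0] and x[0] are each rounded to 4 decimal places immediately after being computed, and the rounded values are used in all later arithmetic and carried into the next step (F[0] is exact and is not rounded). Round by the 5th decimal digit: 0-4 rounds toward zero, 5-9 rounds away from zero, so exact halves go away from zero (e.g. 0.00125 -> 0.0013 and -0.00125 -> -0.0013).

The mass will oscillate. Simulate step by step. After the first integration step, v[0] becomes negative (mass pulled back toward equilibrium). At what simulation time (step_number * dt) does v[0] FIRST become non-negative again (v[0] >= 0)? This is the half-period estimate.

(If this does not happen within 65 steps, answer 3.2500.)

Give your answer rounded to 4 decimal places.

Answer: 3.1000

Derivation:
Step 0: x=[9.0000] v=[0.0000]
Step 1: x=[8.9977] v=[-0.0468]
Step 2: x=[8.9930] v=[-0.0935]
Step 3: x=[8.9860] v=[-0.1399]
Step 4: x=[8.9767] v=[-0.1860]
Step 5: x=[8.9651] v=[-0.2316]
Step 6: x=[8.9513] v=[-0.2766]
Step 7: x=[8.9353] v=[-0.3209]
Step 8: x=[8.9171] v=[-0.3643]
Step 9: x=[8.8968] v=[-0.4068]
Step 10: x=[8.8744] v=[-0.4482]
Step 11: x=[8.8500] v=[-0.4885]
Step 12: x=[8.8236] v=[-0.5275]
Step 13: x=[8.7953] v=[-0.5651]
Step 14: x=[8.7652] v=[-0.6013]
Step 15: x=[8.7334] v=[-0.6359]
Step 16: x=[8.7000] v=[-0.6688]
Step 17: x=[8.6650] v=[-0.7000]
Step 18: x=[8.6285] v=[-0.7294]
Step 19: x=[8.5907] v=[-0.7569]
Step 20: x=[8.5516] v=[-0.7824]
Step 21: x=[8.5113] v=[-0.8059]
Step 22: x=[8.4699] v=[-0.8273]
Step 23: x=[8.4276] v=[-0.8465]
Step 24: x=[8.3844] v=[-0.8635]
Step 25: x=[8.3405] v=[-0.8783]
Step 26: x=[8.2960] v=[-0.8908]
Step 27: x=[8.2510] v=[-0.9010]
Step 28: x=[8.2056] v=[-0.9089]
Step 29: x=[8.1599] v=[-0.9144]
Step 30: x=[8.1140] v=[-0.9175]
Step 31: x=[8.0681] v=[-0.9182]
Step 32: x=[8.0223] v=[-0.9165]
Step 33: x=[7.9767] v=[-0.9125]
Step 34: x=[7.9314] v=[-0.9061]
Step 35: x=[7.8865] v=[-0.8973]
Step 36: x=[7.8422] v=[-0.8862]
Step 37: x=[7.7986] v=[-0.8728]
Step 38: x=[7.7557] v=[-0.8571]
Step 39: x=[7.7137] v=[-0.8392]
Step 40: x=[7.6727] v=[-0.8191]
Step 41: x=[7.6329] v=[-0.7969]
Step 42: x=[7.5943] v=[-0.7726]
Step 43: x=[7.5570] v=[-0.7463]
Step 44: x=[7.5211] v=[-0.7181]
Step 45: x=[7.4867] v=[-0.6880]
Step 46: x=[7.4539] v=[-0.6561]
Step 47: x=[7.4228] v=[-0.6225]
Step 48: x=[7.3934] v=[-0.5873]
Step 49: x=[7.3659] v=[-0.5506]
Step 50: x=[7.3403] v=[-0.5124]
Step 51: x=[7.3167] v=[-0.4729]
Step 52: x=[7.2951] v=[-0.4322]
Step 53: x=[7.2756] v=[-0.3903]
Step 54: x=[7.2582] v=[-0.3474]
Step 55: x=[7.2430] v=[-0.3036]
Step 56: x=[7.2301] v=[-0.2590]
Step 57: x=[7.2194] v=[-0.2138]
Step 58: x=[7.2110] v=[-0.1680]
Step 59: x=[7.2049] v=[-0.1218]
Step 60: x=[7.2011] v=[-0.0753]
Step 61: x=[7.1997] v=[-0.0286]
Step 62: x=[7.2006] v=[0.0182]
First v>=0 after going negative at step 62, time=3.1000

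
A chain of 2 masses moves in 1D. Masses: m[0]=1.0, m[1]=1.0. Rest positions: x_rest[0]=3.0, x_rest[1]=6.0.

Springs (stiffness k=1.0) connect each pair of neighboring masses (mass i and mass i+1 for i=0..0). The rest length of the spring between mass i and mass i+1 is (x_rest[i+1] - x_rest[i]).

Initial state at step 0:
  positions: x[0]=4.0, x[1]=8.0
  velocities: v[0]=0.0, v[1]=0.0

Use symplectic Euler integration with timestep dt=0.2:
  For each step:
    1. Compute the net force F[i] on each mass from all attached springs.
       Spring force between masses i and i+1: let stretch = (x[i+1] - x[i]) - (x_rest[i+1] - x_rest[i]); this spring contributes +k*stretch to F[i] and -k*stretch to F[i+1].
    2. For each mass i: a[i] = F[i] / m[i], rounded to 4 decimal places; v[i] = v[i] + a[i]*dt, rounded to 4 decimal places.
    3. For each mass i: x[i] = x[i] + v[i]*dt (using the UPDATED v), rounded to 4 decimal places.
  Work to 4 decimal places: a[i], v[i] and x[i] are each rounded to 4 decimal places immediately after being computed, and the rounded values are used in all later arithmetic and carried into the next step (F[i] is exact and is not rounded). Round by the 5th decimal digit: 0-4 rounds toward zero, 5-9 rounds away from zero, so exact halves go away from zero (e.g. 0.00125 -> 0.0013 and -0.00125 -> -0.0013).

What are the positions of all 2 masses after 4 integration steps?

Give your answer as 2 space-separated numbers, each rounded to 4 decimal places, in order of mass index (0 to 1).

Answer: 4.3538 7.6462

Derivation:
Step 0: x=[4.0000 8.0000] v=[0.0000 0.0000]
Step 1: x=[4.0400 7.9600] v=[0.2000 -0.2000]
Step 2: x=[4.1168 7.8832] v=[0.3840 -0.3840]
Step 3: x=[4.2243 7.7757] v=[0.5373 -0.5373]
Step 4: x=[4.3538 7.6462] v=[0.6476 -0.6476]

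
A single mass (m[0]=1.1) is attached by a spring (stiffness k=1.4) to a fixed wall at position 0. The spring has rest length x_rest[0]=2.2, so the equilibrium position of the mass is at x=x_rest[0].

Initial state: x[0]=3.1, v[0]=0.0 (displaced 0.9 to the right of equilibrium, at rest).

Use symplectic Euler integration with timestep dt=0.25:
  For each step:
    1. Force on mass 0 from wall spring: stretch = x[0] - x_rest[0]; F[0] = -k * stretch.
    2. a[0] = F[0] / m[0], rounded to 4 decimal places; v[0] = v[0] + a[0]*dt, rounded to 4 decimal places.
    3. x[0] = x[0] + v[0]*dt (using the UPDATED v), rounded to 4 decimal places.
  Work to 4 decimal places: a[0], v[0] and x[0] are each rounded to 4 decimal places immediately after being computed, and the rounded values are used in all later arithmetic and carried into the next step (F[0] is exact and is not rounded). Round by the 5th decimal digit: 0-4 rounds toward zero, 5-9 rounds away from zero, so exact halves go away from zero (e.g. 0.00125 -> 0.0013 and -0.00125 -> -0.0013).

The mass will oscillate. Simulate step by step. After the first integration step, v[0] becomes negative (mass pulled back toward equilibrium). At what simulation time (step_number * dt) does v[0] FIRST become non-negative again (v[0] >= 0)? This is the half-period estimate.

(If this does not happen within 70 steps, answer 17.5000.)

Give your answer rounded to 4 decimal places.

Step 0: x=[3.1000] v=[0.0000]
Step 1: x=[3.0284] v=[-0.2864]
Step 2: x=[2.8909] v=[-0.5500]
Step 3: x=[2.6985] v=[-0.7698]
Step 4: x=[2.4664] v=[-0.9284]
Step 5: x=[2.2131] v=[-1.0132]
Step 6: x=[1.9588] v=[-1.0174]
Step 7: x=[1.7236] v=[-0.9407]
Step 8: x=[1.5263] v=[-0.7891]
Step 9: x=[1.3826] v=[-0.5748]
Step 10: x=[1.3039] v=[-0.3147]
Step 11: x=[1.2965] v=[-0.0296]
Step 12: x=[1.3610] v=[0.2579]
First v>=0 after going negative at step 12, time=3.0000

Answer: 3.0000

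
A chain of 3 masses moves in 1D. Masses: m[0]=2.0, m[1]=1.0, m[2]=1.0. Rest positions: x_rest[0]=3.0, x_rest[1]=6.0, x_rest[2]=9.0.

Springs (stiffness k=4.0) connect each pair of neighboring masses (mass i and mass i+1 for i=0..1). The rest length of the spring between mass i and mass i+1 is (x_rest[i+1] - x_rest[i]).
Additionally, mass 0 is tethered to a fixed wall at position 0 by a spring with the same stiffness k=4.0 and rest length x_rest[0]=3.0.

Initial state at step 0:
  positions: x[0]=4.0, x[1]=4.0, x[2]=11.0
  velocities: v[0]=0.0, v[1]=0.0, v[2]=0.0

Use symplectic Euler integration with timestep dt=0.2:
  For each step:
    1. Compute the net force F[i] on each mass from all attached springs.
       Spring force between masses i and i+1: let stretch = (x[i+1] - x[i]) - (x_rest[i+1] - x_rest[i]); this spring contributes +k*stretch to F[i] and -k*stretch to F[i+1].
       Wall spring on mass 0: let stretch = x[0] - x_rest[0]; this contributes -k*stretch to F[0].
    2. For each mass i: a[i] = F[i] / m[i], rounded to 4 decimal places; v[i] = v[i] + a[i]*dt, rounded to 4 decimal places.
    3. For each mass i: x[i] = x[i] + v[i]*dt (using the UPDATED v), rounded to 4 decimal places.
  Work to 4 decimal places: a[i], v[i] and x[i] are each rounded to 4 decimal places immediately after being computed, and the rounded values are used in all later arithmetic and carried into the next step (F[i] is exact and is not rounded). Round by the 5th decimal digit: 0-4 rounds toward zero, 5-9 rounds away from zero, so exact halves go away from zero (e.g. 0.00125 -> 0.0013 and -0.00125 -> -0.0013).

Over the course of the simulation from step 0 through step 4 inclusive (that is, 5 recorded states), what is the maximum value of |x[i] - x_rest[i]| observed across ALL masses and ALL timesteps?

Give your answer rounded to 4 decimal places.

Step 0: x=[4.0000 4.0000 11.0000] v=[0.0000 0.0000 0.0000]
Step 1: x=[3.6800 5.1200 10.3600] v=[-1.6000 5.6000 -3.2000]
Step 2: x=[3.1808 6.8480 9.3616] v=[-2.4960 8.6400 -4.9920]
Step 3: x=[2.7205 8.3914 8.4410] v=[-2.3014 7.7171 -4.6029]
Step 4: x=[2.4963 9.0354 7.9925] v=[-1.1212 3.2201 -2.2426]
Max displacement = 3.0354

Answer: 3.0354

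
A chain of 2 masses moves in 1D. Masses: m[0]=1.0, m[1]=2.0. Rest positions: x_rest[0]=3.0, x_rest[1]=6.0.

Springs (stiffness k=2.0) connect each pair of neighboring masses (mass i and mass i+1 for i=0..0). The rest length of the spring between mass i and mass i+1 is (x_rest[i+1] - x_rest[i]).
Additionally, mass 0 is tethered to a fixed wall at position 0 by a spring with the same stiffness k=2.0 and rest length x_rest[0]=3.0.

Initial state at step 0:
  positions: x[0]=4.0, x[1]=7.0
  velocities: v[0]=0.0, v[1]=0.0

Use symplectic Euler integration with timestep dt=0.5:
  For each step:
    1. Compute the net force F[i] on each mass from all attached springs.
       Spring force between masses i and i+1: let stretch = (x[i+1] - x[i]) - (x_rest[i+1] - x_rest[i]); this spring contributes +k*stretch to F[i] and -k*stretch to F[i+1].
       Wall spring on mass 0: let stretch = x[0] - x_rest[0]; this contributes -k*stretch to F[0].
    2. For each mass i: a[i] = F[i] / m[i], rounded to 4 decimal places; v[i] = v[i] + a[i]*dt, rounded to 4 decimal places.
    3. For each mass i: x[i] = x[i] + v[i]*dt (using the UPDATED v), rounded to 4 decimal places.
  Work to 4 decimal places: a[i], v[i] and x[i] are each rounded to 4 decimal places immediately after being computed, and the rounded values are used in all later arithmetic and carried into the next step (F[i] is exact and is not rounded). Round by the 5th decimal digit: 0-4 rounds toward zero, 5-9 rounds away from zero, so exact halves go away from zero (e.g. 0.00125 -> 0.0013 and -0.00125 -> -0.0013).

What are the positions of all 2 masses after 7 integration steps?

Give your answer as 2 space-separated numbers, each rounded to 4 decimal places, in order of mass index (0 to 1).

Answer: 2.2463 5.1754

Derivation:
Step 0: x=[4.0000 7.0000] v=[0.0000 0.0000]
Step 1: x=[3.5000 7.0000] v=[-1.0000 0.0000]
Step 2: x=[3.0000 6.8750] v=[-1.0000 -0.2500]
Step 3: x=[2.9375 6.5313] v=[-0.1250 -0.6875]
Step 4: x=[3.2032 6.0391] v=[0.5313 -0.9844]
Step 5: x=[3.2852 5.5879] v=[0.1640 -0.9024]
Step 6: x=[2.8760 5.3110] v=[-0.8185 -0.5538]
Step 7: x=[2.2463 5.1754] v=[-1.2595 -0.2713]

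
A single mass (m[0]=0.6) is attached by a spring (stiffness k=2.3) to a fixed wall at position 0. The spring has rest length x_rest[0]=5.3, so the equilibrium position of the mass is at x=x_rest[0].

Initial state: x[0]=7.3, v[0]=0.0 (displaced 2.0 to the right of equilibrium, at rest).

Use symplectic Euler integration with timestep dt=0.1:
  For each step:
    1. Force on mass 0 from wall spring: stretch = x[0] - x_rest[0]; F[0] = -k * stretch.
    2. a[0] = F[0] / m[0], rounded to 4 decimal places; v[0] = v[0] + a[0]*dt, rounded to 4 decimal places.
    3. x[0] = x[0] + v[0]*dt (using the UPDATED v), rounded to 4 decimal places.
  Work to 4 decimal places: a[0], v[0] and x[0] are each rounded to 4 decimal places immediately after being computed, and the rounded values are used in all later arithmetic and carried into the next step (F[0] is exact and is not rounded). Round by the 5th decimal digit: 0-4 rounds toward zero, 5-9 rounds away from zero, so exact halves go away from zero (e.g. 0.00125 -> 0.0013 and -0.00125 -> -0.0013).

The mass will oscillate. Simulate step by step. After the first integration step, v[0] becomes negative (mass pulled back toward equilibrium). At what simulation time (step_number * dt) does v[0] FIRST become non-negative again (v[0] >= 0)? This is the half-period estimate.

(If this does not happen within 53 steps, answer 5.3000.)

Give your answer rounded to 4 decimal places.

Step 0: x=[7.3000] v=[0.0000]
Step 1: x=[7.2233] v=[-0.7667]
Step 2: x=[7.0729] v=[-1.5040]
Step 3: x=[6.8545] v=[-2.1836]
Step 4: x=[6.5766] v=[-2.7795]
Step 5: x=[6.2497] v=[-3.2689]
Step 6: x=[5.8864] v=[-3.6330]
Step 7: x=[5.5006] v=[-3.8578]
Step 8: x=[5.1071] v=[-3.9347]
Step 9: x=[4.7210] v=[-3.8608]
Step 10: x=[4.3571] v=[-3.6389]
Step 11: x=[4.0294] v=[-3.2775]
Step 12: x=[3.7504] v=[-2.7904]
Step 13: x=[3.5308] v=[-2.1964]
Step 14: x=[3.3790] v=[-1.5182]
Step 15: x=[3.3008] v=[-0.7818]
Step 16: x=[3.2993] v=[-0.0154]
Step 17: x=[3.3745] v=[0.7515]
First v>=0 after going negative at step 17, time=1.7000

Answer: 1.7000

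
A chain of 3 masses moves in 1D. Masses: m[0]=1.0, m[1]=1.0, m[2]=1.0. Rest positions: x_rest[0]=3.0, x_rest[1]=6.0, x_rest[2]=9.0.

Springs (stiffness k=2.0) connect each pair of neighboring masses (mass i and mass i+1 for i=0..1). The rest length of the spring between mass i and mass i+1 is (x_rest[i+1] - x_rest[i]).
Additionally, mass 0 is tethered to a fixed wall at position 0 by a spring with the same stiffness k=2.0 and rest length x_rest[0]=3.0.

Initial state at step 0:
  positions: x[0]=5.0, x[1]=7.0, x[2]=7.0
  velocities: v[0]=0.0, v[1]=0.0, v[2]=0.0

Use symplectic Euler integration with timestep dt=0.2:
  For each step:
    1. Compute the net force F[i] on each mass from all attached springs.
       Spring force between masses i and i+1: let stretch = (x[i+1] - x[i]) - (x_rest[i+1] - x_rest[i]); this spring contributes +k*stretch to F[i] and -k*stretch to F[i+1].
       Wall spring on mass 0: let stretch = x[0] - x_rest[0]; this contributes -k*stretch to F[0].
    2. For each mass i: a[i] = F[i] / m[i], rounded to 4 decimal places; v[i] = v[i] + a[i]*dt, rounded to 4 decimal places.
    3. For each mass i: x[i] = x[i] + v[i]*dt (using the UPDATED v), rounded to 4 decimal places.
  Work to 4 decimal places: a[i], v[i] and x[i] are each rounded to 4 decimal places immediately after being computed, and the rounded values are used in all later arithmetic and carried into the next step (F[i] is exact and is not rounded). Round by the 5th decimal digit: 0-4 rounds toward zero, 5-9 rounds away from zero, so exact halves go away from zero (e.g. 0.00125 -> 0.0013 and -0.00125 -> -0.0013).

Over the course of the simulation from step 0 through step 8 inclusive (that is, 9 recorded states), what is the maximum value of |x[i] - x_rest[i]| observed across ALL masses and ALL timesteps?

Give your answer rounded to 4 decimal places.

Answer: 2.2096

Derivation:
Step 0: x=[5.0000 7.0000 7.0000] v=[0.0000 0.0000 0.0000]
Step 1: x=[4.7600 6.8400 7.2400] v=[-1.2000 -0.8000 1.2000]
Step 2: x=[4.3056 6.5456 7.6880] v=[-2.2720 -1.4720 2.2400]
Step 3: x=[3.6860 6.1634 8.2846] v=[-3.0982 -1.9110 2.9830]
Step 4: x=[2.9697 5.7527 8.9515] v=[-3.5816 -2.0535 3.3345]
Step 5: x=[2.2384 5.3753 9.6025] v=[-3.6563 -1.8872 3.2550]
Step 6: x=[1.5790 5.0851 10.1553] v=[-3.2969 -1.4511 2.7641]
Step 7: x=[1.0738 4.9200 10.5425] v=[-2.5261 -0.8255 1.9360]
Step 8: x=[0.7904 4.8970 10.7199] v=[-1.4171 -0.1150 0.8870]
Max displacement = 2.2096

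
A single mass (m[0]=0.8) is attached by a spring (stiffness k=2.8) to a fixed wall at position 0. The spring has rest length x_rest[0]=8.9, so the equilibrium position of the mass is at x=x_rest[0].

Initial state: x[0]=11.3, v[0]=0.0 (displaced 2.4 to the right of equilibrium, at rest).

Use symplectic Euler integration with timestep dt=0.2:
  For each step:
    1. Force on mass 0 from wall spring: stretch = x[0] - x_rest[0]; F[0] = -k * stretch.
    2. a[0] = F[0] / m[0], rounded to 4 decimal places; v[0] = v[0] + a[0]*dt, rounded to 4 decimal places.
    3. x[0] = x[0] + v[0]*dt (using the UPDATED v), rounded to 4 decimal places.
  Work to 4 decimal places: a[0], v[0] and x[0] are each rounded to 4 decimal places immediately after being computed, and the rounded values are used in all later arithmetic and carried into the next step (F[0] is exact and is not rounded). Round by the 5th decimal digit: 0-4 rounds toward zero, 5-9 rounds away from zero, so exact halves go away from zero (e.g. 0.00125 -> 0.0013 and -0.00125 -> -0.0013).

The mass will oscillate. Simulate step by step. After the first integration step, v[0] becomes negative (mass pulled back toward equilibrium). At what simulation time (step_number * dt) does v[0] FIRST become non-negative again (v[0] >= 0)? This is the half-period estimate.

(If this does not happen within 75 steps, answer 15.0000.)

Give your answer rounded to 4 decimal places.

Answer: 1.8000

Derivation:
Step 0: x=[11.3000] v=[0.0000]
Step 1: x=[10.9640] v=[-1.6800]
Step 2: x=[10.3390] v=[-3.1248]
Step 3: x=[9.5126] v=[-4.1321]
Step 4: x=[8.6004] v=[-4.5609]
Step 5: x=[7.7302] v=[-4.3512]
Step 6: x=[7.0237] v=[-3.5323]
Step 7: x=[6.5799] v=[-2.2189]
Step 8: x=[6.4609] v=[-0.5948]
Step 9: x=[6.6834] v=[1.1126]
First v>=0 after going negative at step 9, time=1.8000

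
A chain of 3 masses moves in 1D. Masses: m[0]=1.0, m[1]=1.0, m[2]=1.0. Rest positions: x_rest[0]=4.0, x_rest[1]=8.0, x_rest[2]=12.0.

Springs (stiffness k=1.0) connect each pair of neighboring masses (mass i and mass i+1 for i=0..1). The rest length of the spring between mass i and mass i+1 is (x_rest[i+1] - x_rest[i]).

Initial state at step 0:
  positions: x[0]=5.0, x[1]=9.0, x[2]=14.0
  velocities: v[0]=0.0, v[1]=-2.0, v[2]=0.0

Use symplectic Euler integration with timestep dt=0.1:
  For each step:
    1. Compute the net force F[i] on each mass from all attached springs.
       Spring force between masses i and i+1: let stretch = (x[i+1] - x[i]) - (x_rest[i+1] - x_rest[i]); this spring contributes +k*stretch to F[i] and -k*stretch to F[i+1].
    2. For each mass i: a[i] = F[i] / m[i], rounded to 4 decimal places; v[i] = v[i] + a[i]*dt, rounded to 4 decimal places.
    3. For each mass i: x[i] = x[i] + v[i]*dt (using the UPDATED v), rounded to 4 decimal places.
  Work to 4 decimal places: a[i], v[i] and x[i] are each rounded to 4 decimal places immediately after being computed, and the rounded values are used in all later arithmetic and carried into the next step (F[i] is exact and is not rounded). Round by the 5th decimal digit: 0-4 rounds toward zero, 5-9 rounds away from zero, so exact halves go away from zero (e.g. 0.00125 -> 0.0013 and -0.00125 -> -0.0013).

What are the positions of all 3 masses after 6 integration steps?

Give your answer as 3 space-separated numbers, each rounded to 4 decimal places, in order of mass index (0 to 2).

Answer: 4.9400 8.1232 13.7370

Derivation:
Step 0: x=[5.0000 9.0000 14.0000] v=[0.0000 -2.0000 0.0000]
Step 1: x=[5.0000 8.8100 13.9900] v=[0.0000 -1.9000 -0.1000]
Step 2: x=[4.9981 8.6337 13.9682] v=[-0.0190 -1.7630 -0.2180]
Step 3: x=[4.9926 8.4744 13.9331] v=[-0.0554 -1.5931 -0.3515]
Step 4: x=[4.9819 8.3349 13.8834] v=[-0.1072 -1.3954 -0.4974]
Step 5: x=[4.9647 8.2173 13.8182] v=[-0.1719 -1.1759 -0.6523]
Step 6: x=[4.9400 8.1232 13.7370] v=[-0.2466 -0.9411 -0.8124]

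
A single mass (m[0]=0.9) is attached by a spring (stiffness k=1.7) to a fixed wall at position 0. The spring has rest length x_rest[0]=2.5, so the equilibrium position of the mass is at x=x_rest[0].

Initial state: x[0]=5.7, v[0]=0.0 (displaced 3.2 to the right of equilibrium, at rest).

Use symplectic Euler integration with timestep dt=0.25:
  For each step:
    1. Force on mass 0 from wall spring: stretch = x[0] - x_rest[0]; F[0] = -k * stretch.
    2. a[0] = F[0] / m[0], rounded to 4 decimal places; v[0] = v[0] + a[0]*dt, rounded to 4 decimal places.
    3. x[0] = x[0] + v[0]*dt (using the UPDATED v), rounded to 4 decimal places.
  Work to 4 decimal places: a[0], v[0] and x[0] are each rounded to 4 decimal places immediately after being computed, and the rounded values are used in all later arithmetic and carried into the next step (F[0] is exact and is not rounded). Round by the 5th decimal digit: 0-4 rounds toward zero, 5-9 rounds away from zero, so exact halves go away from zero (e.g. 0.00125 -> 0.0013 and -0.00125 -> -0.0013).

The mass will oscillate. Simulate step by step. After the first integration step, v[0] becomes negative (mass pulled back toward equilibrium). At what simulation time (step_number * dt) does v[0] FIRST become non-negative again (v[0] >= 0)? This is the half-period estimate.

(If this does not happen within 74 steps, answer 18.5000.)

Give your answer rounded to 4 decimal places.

Step 0: x=[5.7000] v=[0.0000]
Step 1: x=[5.3222] v=[-1.5111]
Step 2: x=[4.6113] v=[-2.8438]
Step 3: x=[3.6511] v=[-3.8408]
Step 4: x=[2.5550] v=[-4.3844]
Step 5: x=[1.4524] v=[-4.4104]
Step 6: x=[0.4735] v=[-3.9157]
Step 7: x=[-0.2662] v=[-2.9588]
Step 8: x=[-0.6794] v=[-1.6526]
Step 9: x=[-0.7172] v=[-0.1512]
Step 10: x=[-0.3752] v=[1.3680]
First v>=0 after going negative at step 10, time=2.5000

Answer: 2.5000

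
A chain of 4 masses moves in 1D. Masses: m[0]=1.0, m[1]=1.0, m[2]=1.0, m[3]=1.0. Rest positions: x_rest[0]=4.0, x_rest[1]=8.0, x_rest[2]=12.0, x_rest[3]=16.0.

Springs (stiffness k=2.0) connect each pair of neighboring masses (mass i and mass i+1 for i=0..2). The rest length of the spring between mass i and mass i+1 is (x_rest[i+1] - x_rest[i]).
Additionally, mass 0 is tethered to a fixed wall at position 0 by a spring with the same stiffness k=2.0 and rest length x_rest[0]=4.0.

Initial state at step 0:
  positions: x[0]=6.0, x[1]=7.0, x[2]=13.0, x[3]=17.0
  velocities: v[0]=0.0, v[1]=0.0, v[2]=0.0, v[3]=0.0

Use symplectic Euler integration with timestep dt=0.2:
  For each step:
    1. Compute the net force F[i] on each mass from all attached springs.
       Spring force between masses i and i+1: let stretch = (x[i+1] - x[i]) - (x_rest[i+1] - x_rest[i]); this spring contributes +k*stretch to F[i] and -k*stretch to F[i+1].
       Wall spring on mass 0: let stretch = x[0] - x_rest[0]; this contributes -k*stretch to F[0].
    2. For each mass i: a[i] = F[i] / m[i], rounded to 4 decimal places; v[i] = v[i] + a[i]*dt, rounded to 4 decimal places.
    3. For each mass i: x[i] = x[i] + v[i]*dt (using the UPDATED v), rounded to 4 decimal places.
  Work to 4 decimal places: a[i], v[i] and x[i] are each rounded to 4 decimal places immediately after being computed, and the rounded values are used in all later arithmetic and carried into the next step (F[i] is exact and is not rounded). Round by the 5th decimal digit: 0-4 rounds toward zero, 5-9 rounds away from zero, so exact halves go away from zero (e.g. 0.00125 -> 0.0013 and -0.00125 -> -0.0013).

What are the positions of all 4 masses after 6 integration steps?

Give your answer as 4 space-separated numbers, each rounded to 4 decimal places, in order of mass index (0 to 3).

Answer: 2.5611 9.9343 12.3256 16.4953

Derivation:
Step 0: x=[6.0000 7.0000 13.0000 17.0000] v=[0.0000 0.0000 0.0000 0.0000]
Step 1: x=[5.6000 7.4000 12.8400 17.0000] v=[-2.0000 2.0000 -0.8000 0.0000]
Step 2: x=[4.8960 8.0912 12.5776 16.9872] v=[-3.5200 3.4560 -1.3120 -0.0640]
Step 3: x=[4.0559 8.8857 12.3091 16.9416] v=[-4.2003 3.9725 -1.3427 -0.2278]
Step 4: x=[3.2778 9.5677 12.1373 16.8454] v=[-3.8907 3.4099 -0.8591 -0.4808]
Step 5: x=[2.7406 9.9521 12.1366 16.6926] v=[-2.6859 1.9218 -0.0037 -0.7640]
Step 6: x=[2.5611 9.9343 12.3256 16.4953] v=[-0.8975 -0.0890 0.9449 -0.9864]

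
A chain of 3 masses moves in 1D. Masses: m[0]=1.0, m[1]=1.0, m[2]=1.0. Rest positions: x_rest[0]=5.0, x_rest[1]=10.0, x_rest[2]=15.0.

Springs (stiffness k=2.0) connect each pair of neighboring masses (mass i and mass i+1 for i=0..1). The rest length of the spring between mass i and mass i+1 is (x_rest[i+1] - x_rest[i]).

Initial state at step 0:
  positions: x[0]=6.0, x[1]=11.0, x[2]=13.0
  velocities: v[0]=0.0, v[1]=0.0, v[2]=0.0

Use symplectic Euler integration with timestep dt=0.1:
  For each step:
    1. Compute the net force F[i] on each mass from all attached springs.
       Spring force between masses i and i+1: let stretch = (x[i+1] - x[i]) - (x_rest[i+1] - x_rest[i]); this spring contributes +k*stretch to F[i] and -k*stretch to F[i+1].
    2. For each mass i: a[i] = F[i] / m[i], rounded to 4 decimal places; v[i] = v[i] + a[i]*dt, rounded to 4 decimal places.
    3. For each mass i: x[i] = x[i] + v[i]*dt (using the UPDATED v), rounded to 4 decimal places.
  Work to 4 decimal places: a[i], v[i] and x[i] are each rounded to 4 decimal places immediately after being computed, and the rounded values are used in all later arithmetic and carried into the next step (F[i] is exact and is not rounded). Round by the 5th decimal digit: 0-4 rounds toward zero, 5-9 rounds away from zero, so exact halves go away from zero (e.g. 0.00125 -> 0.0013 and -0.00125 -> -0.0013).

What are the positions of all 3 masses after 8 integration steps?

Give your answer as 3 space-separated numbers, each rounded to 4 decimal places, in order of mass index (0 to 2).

Answer: 5.7895 9.5025 14.7082

Derivation:
Step 0: x=[6.0000 11.0000 13.0000] v=[0.0000 0.0000 0.0000]
Step 1: x=[6.0000 10.9400 13.0600] v=[0.0000 -0.6000 0.6000]
Step 2: x=[5.9988 10.8236 13.1776] v=[-0.0120 -1.1640 1.1760]
Step 3: x=[5.9941 10.6578 13.3481] v=[-0.0470 -1.6582 1.7052]
Step 4: x=[5.9827 10.4525 13.5648] v=[-0.1143 -2.0529 2.1671]
Step 5: x=[5.9607 10.2201 13.8193] v=[-0.2203 -2.3244 2.5446]
Step 6: x=[5.9239 9.9745 14.1018] v=[-0.3684 -2.4564 2.8248]
Step 7: x=[5.8681 9.7304 14.4017] v=[-0.5583 -2.4411 2.9993]
Step 8: x=[5.7895 9.5025 14.7082] v=[-0.7858 -2.2793 3.0650]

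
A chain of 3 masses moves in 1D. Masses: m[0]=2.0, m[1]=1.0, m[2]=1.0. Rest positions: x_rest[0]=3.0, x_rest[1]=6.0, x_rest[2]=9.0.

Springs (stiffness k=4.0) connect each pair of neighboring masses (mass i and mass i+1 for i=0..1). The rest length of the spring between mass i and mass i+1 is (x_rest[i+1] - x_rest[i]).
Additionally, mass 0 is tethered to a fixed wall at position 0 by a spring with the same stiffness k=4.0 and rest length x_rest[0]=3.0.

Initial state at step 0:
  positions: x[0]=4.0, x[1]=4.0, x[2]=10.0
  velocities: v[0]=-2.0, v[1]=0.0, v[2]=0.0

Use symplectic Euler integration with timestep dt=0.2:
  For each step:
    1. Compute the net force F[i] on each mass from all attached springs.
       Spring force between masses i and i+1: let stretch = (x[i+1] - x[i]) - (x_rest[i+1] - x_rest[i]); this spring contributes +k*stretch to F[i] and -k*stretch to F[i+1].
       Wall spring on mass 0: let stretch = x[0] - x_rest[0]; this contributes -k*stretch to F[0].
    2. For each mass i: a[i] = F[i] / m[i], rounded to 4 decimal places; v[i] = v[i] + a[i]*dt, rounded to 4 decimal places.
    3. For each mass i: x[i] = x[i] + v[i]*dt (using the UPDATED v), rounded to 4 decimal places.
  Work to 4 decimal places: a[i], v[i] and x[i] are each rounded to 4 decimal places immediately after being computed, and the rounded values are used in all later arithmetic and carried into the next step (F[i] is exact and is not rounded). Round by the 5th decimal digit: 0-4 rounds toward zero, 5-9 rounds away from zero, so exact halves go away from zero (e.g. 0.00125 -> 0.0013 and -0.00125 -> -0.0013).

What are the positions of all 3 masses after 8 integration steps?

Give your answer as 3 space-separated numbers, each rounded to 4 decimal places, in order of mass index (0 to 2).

Step 0: x=[4.0000 4.0000 10.0000] v=[-2.0000 0.0000 0.0000]
Step 1: x=[3.2800 4.9600 9.5200] v=[-3.6000 4.8000 -2.4000]
Step 2: x=[2.4320 6.3808 8.7904] v=[-4.2400 7.1040 -3.6480]
Step 3: x=[1.7053 7.5553 8.1553] v=[-3.6333 5.8726 -3.1757]
Step 4: x=[1.3102 7.8898 7.9042] v=[-1.9754 1.6726 -1.2557]
Step 5: x=[1.3367 7.1739 8.1308] v=[0.1324 -3.5796 1.1328]
Step 6: x=[1.7232 5.6771 8.6843] v=[1.9326 -7.4838 2.7673]
Step 7: x=[2.2882 4.0289 9.2366] v=[2.8249 -8.2412 2.7615]
Step 8: x=[2.8094 2.9354 9.4357] v=[2.6059 -5.4676 0.9953]

Answer: 2.8094 2.9354 9.4357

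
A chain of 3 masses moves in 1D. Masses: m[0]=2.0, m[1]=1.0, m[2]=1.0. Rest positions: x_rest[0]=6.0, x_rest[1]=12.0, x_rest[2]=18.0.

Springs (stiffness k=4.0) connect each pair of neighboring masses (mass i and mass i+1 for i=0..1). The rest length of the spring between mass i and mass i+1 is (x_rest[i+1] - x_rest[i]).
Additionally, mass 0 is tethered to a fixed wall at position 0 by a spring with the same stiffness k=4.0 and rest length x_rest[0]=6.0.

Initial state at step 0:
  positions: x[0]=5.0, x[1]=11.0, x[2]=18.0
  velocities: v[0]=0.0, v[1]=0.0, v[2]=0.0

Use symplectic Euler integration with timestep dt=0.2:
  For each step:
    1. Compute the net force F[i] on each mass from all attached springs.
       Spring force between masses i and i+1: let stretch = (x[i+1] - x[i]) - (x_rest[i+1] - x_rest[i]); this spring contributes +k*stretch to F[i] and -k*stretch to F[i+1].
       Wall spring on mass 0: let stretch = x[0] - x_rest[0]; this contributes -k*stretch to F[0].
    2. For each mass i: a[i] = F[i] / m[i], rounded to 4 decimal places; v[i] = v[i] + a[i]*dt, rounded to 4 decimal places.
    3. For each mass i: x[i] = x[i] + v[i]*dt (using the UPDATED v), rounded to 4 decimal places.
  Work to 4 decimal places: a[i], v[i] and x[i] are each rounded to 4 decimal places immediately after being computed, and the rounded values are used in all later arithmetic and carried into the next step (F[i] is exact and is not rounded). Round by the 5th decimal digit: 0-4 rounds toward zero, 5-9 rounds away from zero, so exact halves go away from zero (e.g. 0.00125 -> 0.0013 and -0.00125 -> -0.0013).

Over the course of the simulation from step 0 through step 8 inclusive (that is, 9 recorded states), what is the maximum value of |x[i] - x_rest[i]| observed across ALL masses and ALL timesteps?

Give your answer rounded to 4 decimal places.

Answer: 1.0596

Derivation:
Step 0: x=[5.0000 11.0000 18.0000] v=[0.0000 0.0000 0.0000]
Step 1: x=[5.0800 11.1600 17.8400] v=[0.4000 0.8000 -0.8000]
Step 2: x=[5.2400 11.4160 17.5712] v=[0.8000 1.2800 -1.3440]
Step 3: x=[5.4749 11.6687 17.2776] v=[1.1744 1.2634 -1.4682]
Step 4: x=[5.7673 11.8278 17.0465] v=[1.4620 0.7955 -1.1553]
Step 5: x=[6.0832 11.8522 16.9404] v=[1.5793 0.1221 -0.5303]
Step 6: x=[6.3739 11.7677 16.9802] v=[1.4536 -0.4225 0.1991]
Step 7: x=[6.5862 11.6542 17.1460] v=[1.0616 -0.5675 0.8291]
Step 8: x=[6.6771 11.6085 17.3931] v=[0.4543 -0.2285 1.2357]
Max displacement = 1.0596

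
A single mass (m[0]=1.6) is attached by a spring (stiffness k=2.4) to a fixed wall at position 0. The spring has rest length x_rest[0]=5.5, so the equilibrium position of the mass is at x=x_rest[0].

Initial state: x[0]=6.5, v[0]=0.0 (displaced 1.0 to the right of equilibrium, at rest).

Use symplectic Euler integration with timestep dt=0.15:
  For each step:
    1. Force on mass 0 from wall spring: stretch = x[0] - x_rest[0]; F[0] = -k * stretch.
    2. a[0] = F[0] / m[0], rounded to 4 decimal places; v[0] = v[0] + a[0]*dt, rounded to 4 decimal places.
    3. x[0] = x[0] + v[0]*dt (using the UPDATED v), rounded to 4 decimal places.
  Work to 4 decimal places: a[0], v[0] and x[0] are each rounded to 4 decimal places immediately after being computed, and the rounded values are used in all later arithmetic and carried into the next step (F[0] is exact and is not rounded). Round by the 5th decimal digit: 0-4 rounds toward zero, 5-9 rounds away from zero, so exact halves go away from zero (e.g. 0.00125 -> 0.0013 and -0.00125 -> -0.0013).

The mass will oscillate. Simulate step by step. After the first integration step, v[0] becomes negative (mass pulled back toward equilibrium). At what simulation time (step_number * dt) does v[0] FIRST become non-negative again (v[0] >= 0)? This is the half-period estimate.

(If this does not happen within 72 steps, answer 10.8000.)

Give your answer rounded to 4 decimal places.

Step 0: x=[6.5000] v=[0.0000]
Step 1: x=[6.4663] v=[-0.2250]
Step 2: x=[6.3999] v=[-0.4424]
Step 3: x=[6.3032] v=[-0.6449]
Step 4: x=[6.1794] v=[-0.8256]
Step 5: x=[6.0326] v=[-0.9785]
Step 6: x=[5.8679] v=[-1.0983]
Step 7: x=[5.6907] v=[-1.1811]
Step 8: x=[5.5071] v=[-1.2240]
Step 9: x=[5.3233] v=[-1.2256]
Step 10: x=[5.1454] v=[-1.1858]
Step 11: x=[4.9795] v=[-1.1060]
Step 12: x=[4.8312] v=[-0.9889]
Step 13: x=[4.7054] v=[-0.8384]
Step 14: x=[4.6065] v=[-0.6596]
Step 15: x=[4.5377] v=[-0.4586]
Step 16: x=[4.5014] v=[-0.2421]
Step 17: x=[4.4988] v=[-0.0174]
Step 18: x=[4.5300] v=[0.2079]
First v>=0 after going negative at step 18, time=2.7000

Answer: 2.7000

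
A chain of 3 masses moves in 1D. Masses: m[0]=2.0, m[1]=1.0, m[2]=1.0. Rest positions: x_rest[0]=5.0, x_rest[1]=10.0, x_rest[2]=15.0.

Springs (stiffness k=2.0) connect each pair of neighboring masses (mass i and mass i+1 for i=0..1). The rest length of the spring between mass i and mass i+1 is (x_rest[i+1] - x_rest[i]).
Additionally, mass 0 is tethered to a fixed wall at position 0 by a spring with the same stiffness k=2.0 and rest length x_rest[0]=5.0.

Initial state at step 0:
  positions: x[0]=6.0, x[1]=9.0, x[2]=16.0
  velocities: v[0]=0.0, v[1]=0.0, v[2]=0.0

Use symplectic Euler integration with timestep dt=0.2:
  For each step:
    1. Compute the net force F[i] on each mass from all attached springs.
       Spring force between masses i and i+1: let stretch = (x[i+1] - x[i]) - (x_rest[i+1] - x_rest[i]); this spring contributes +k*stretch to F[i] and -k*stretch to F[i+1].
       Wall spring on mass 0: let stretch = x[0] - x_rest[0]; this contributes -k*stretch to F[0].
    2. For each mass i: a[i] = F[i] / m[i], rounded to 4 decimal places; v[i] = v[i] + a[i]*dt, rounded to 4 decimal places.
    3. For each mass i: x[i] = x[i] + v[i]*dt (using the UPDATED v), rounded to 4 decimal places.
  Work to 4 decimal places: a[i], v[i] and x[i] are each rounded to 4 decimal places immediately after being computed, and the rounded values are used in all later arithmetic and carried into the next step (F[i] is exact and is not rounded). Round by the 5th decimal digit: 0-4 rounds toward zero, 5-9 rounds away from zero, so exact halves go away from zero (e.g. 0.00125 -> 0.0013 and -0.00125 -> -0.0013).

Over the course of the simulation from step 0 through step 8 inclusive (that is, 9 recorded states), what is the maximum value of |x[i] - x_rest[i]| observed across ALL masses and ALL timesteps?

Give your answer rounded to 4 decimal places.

Step 0: x=[6.0000 9.0000 16.0000] v=[0.0000 0.0000 0.0000]
Step 1: x=[5.8800 9.3200 15.8400] v=[-0.6000 1.6000 -0.8000]
Step 2: x=[5.6624 9.8864 15.5584] v=[-1.0880 2.8320 -1.4080]
Step 3: x=[5.3873 10.5686 15.2230] v=[-1.3757 3.4112 -1.6768]
Step 4: x=[5.1039 11.2087 14.9153] v=[-1.4169 3.2004 -1.5386]
Step 5: x=[4.8606 11.6569 14.7111] v=[-1.2167 2.2411 -1.0212]
Step 6: x=[4.6947 11.8058 14.6625] v=[-0.8296 0.7443 -0.2429]
Step 7: x=[4.6254 11.6143 14.7854] v=[-0.3463 -0.9575 0.6144]
Step 8: x=[4.6507 11.1174 15.0546] v=[0.1264 -2.4846 1.3460]
Max displacement = 1.8058

Answer: 1.8058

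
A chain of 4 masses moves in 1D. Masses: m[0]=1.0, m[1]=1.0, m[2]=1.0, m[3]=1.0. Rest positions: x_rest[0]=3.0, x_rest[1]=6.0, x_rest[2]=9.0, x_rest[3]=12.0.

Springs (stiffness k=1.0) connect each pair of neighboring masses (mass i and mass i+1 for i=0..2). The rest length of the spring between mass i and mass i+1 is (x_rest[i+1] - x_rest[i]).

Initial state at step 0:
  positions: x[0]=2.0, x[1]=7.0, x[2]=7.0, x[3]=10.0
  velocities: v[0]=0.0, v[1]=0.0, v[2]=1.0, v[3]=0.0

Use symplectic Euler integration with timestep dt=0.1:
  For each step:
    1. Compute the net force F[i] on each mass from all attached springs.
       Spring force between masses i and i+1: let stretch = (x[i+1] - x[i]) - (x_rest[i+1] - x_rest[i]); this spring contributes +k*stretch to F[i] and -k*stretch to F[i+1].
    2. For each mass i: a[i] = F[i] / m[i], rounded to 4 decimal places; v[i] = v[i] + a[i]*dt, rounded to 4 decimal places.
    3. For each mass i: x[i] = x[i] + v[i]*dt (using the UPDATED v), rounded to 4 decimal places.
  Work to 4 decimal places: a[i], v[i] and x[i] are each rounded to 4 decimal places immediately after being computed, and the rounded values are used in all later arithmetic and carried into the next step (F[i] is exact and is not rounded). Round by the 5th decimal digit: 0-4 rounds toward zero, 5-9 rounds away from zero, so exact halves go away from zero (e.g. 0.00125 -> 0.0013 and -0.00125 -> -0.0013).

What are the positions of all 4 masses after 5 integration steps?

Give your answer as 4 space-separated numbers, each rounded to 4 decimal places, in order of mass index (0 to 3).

Answer: 2.2763 6.3203 7.8738 10.0296

Derivation:
Step 0: x=[2.0000 7.0000 7.0000 10.0000] v=[0.0000 0.0000 1.0000 0.0000]
Step 1: x=[2.0200 6.9500 7.1300 10.0000] v=[0.2000 -0.5000 1.3000 0.0000]
Step 2: x=[2.0593 6.8525 7.2869 10.0013] v=[0.3930 -0.9750 1.5690 0.0130]
Step 3: x=[2.1165 6.7114 7.4666 10.0055] v=[0.5723 -1.4109 1.7970 0.0416]
Step 4: x=[2.1897 6.5319 7.6641 10.0143] v=[0.7318 -1.7949 1.9754 0.0877]
Step 5: x=[2.2763 6.3203 7.8738 10.0296] v=[0.8660 -2.1159 2.0972 0.1527]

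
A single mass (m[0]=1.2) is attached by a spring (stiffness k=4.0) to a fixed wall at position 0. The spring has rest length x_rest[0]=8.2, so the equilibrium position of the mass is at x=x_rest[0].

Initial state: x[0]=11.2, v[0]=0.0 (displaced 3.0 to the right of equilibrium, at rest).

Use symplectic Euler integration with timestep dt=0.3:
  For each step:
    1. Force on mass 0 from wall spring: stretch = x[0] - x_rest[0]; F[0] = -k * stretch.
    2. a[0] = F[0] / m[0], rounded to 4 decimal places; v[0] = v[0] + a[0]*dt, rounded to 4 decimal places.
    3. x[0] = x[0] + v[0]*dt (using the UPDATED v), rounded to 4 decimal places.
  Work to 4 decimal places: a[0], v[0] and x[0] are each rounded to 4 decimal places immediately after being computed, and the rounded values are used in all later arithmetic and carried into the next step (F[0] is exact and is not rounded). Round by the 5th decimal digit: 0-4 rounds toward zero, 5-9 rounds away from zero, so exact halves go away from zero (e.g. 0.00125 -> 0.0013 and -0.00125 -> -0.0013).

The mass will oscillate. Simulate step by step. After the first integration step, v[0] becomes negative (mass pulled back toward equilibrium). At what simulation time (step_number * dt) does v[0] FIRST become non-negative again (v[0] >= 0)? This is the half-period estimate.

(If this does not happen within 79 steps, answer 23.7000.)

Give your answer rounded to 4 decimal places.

Answer: 1.8000

Derivation:
Step 0: x=[11.2000] v=[0.0000]
Step 1: x=[10.3000] v=[-3.0000]
Step 2: x=[8.7700] v=[-5.1000]
Step 3: x=[7.0690] v=[-5.6700]
Step 4: x=[5.7073] v=[-4.5390]
Step 5: x=[5.0934] v=[-2.0463]
Step 6: x=[5.4115] v=[1.0603]
First v>=0 after going negative at step 6, time=1.8000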